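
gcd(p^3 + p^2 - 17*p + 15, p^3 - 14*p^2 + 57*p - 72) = p - 3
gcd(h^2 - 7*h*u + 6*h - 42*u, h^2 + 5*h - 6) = h + 6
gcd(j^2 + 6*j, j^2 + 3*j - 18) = j + 6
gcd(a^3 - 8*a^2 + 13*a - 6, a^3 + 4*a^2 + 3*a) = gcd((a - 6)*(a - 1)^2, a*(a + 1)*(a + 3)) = 1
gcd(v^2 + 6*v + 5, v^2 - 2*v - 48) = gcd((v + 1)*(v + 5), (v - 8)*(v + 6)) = 1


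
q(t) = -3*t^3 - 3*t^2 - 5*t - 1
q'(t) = -9*t^2 - 6*t - 5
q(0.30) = -2.85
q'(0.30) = -7.61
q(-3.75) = 133.77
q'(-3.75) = -109.06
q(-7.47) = 1119.45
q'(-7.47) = -462.39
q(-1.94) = 19.31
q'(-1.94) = -27.23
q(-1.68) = 13.16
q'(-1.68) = -20.32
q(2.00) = -47.00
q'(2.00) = -53.00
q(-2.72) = 50.78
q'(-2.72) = -55.27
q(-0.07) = -0.66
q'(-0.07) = -4.62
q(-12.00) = 4811.00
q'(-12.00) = -1229.00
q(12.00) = -5677.00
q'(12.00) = -1373.00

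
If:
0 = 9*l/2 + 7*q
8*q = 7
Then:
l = -49/36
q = 7/8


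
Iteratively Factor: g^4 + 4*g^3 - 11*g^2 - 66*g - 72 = (g + 3)*(g^3 + g^2 - 14*g - 24) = (g + 3)^2*(g^2 - 2*g - 8) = (g + 2)*(g + 3)^2*(g - 4)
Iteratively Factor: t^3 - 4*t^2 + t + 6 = (t + 1)*(t^2 - 5*t + 6) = (t - 2)*(t + 1)*(t - 3)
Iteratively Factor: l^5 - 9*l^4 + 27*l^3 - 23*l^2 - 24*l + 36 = (l + 1)*(l^4 - 10*l^3 + 37*l^2 - 60*l + 36) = (l - 2)*(l + 1)*(l^3 - 8*l^2 + 21*l - 18) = (l - 2)^2*(l + 1)*(l^2 - 6*l + 9) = (l - 3)*(l - 2)^2*(l + 1)*(l - 3)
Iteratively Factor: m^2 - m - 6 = (m - 3)*(m + 2)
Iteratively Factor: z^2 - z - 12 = (z + 3)*(z - 4)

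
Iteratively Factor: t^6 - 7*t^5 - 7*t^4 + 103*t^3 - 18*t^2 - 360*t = (t)*(t^5 - 7*t^4 - 7*t^3 + 103*t^2 - 18*t - 360) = t*(t - 3)*(t^4 - 4*t^3 - 19*t^2 + 46*t + 120) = t*(t - 5)*(t - 3)*(t^3 + t^2 - 14*t - 24) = t*(t - 5)*(t - 4)*(t - 3)*(t^2 + 5*t + 6) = t*(t - 5)*(t - 4)*(t - 3)*(t + 2)*(t + 3)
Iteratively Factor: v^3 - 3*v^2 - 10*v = (v - 5)*(v^2 + 2*v) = v*(v - 5)*(v + 2)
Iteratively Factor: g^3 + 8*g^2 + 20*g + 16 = (g + 4)*(g^2 + 4*g + 4) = (g + 2)*(g + 4)*(g + 2)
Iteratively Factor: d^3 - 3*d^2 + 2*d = (d - 2)*(d^2 - d) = (d - 2)*(d - 1)*(d)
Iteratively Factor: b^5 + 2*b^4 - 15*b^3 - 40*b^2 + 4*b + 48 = (b + 2)*(b^4 - 15*b^2 - 10*b + 24) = (b + 2)*(b + 3)*(b^3 - 3*b^2 - 6*b + 8) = (b - 4)*(b + 2)*(b + 3)*(b^2 + b - 2) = (b - 4)*(b + 2)^2*(b + 3)*(b - 1)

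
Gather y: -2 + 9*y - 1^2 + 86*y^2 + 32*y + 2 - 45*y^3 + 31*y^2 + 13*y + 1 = -45*y^3 + 117*y^2 + 54*y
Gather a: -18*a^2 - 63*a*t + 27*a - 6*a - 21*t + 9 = -18*a^2 + a*(21 - 63*t) - 21*t + 9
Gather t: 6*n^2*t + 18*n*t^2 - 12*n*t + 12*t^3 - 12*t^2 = 12*t^3 + t^2*(18*n - 12) + t*(6*n^2 - 12*n)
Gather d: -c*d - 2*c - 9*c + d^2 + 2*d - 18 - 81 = -11*c + d^2 + d*(2 - c) - 99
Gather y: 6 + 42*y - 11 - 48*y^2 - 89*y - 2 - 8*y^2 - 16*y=-56*y^2 - 63*y - 7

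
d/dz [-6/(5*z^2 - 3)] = 60*z/(5*z^2 - 3)^2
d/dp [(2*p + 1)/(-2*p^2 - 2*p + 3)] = 2*(-2*p^2 - 2*p + (2*p + 1)^2 + 3)/(2*p^2 + 2*p - 3)^2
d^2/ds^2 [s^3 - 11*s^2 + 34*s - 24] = 6*s - 22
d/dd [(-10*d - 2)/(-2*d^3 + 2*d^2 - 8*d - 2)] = (5*d^3 - 5*d^2 + 20*d - (5*d + 1)*(3*d^2 - 2*d + 4) + 5)/(d^3 - d^2 + 4*d + 1)^2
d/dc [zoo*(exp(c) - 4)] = zoo*exp(c)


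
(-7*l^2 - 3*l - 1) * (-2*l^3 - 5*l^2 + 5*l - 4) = 14*l^5 + 41*l^4 - 18*l^3 + 18*l^2 + 7*l + 4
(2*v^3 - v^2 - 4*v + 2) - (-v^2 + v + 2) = 2*v^3 - 5*v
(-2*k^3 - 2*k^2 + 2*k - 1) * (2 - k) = 2*k^4 - 2*k^3 - 6*k^2 + 5*k - 2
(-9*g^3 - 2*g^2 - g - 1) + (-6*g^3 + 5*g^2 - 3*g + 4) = -15*g^3 + 3*g^2 - 4*g + 3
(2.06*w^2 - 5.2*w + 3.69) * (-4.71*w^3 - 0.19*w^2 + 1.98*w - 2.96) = -9.7026*w^5 + 24.1006*w^4 - 12.3131*w^3 - 17.0947*w^2 + 22.6982*w - 10.9224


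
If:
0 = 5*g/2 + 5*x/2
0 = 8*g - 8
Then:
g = 1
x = -1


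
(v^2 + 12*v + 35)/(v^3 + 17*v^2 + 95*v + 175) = 1/(v + 5)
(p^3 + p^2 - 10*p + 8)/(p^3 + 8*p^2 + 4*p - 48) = (p - 1)/(p + 6)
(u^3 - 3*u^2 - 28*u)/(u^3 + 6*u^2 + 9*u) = (u^2 - 3*u - 28)/(u^2 + 6*u + 9)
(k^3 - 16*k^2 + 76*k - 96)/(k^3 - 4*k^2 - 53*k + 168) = (k^2 - 8*k + 12)/(k^2 + 4*k - 21)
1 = 1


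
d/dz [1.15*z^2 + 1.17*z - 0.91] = 2.3*z + 1.17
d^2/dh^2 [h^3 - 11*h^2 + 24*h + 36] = 6*h - 22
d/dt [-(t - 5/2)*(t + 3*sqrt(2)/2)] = -2*t - 3*sqrt(2)/2 + 5/2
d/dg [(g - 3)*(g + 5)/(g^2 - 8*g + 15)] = -10/(g^2 - 10*g + 25)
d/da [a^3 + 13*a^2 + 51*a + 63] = 3*a^2 + 26*a + 51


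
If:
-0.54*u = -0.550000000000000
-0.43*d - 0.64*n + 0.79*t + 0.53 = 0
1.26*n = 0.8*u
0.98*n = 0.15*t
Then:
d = 8.03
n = 0.65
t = 4.22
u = 1.02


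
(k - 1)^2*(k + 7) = k^3 + 5*k^2 - 13*k + 7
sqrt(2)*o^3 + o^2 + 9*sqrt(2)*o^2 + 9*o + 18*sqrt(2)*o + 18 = (o + 3)*(o + 6)*(sqrt(2)*o + 1)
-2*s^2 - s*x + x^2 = (-2*s + x)*(s + x)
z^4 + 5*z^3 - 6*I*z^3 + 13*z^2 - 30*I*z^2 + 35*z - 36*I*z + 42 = (z + 2)*(z + 3)*(z - 7*I)*(z + I)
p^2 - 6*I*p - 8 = (p - 4*I)*(p - 2*I)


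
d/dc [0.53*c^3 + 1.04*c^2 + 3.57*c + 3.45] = 1.59*c^2 + 2.08*c + 3.57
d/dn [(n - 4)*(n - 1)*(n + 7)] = 3*n^2 + 4*n - 31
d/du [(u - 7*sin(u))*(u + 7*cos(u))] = -7*sqrt(2)*u*sin(u + pi/4) + 2*u - 49*cos(2*u) + 7*sqrt(2)*cos(u + pi/4)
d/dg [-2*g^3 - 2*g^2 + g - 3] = -6*g^2 - 4*g + 1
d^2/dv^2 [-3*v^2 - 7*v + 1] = -6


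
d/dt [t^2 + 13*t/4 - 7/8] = 2*t + 13/4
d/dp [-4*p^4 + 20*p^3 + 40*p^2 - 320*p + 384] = -16*p^3 + 60*p^2 + 80*p - 320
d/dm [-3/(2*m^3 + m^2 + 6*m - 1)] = 6*(3*m^2 + m + 3)/(2*m^3 + m^2 + 6*m - 1)^2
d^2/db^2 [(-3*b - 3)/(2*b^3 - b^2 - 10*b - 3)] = 6*(4*(b + 1)*(-3*b^2 + b + 5)^2 + (6*b^2 - 2*b + (b + 1)*(6*b - 1) - 10)*(-2*b^3 + b^2 + 10*b + 3))/(-2*b^3 + b^2 + 10*b + 3)^3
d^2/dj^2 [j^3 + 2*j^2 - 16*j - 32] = 6*j + 4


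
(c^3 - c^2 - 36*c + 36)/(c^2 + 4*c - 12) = (c^2 - 7*c + 6)/(c - 2)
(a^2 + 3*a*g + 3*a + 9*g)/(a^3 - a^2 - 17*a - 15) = (a + 3*g)/(a^2 - 4*a - 5)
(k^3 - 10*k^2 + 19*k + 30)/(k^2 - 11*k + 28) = (k^3 - 10*k^2 + 19*k + 30)/(k^2 - 11*k + 28)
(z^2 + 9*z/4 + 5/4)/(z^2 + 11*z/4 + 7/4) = (4*z + 5)/(4*z + 7)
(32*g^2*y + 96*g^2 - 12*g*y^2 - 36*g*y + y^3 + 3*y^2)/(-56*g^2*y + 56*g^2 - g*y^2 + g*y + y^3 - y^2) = (-4*g*y - 12*g + y^2 + 3*y)/(7*g*y - 7*g + y^2 - y)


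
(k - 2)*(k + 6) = k^2 + 4*k - 12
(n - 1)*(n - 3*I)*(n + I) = n^3 - n^2 - 2*I*n^2 + 3*n + 2*I*n - 3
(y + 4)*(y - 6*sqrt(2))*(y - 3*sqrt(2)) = y^3 - 9*sqrt(2)*y^2 + 4*y^2 - 36*sqrt(2)*y + 36*y + 144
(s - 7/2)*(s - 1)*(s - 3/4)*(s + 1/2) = s^4 - 19*s^3/4 + 17*s^2/4 + 13*s/16 - 21/16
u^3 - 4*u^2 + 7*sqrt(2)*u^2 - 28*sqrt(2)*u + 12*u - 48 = (u - 4)*(u + sqrt(2))*(u + 6*sqrt(2))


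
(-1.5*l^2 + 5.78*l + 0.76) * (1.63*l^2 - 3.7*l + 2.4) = -2.445*l^4 + 14.9714*l^3 - 23.7472*l^2 + 11.06*l + 1.824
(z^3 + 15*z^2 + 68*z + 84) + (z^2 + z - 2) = z^3 + 16*z^2 + 69*z + 82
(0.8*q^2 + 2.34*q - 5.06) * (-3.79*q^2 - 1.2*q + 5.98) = -3.032*q^4 - 9.8286*q^3 + 21.1534*q^2 + 20.0652*q - 30.2588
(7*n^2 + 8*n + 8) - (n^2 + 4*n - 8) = 6*n^2 + 4*n + 16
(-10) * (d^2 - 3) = 30 - 10*d^2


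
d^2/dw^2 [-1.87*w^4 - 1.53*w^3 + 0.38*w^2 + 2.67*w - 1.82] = -22.44*w^2 - 9.18*w + 0.76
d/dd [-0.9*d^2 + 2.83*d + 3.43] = 2.83 - 1.8*d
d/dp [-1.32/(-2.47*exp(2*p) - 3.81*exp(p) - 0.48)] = (-6.5208*exp(p) - 5.0292)*exp(p)/(2.47*exp(2*p) + 3.81*exp(p) + 0.48)^2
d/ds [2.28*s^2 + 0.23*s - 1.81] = 4.56*s + 0.23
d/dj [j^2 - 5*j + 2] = 2*j - 5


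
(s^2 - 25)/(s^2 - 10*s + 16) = (s^2 - 25)/(s^2 - 10*s + 16)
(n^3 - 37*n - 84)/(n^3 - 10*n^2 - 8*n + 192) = (n^2 - 4*n - 21)/(n^2 - 14*n + 48)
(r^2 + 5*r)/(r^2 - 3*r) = (r + 5)/(r - 3)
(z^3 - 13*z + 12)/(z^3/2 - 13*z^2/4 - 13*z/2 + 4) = 4*(z^3 - 13*z + 12)/(2*z^3 - 13*z^2 - 26*z + 16)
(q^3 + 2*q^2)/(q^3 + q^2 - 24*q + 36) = q^2*(q + 2)/(q^3 + q^2 - 24*q + 36)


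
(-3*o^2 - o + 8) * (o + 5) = -3*o^3 - 16*o^2 + 3*o + 40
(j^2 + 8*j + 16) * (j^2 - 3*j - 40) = j^4 + 5*j^3 - 48*j^2 - 368*j - 640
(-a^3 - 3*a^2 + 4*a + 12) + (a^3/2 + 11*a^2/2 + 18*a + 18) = -a^3/2 + 5*a^2/2 + 22*a + 30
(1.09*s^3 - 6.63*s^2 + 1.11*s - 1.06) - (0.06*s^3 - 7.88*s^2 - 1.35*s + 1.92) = 1.03*s^3 + 1.25*s^2 + 2.46*s - 2.98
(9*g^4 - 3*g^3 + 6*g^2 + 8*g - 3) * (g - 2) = 9*g^5 - 21*g^4 + 12*g^3 - 4*g^2 - 19*g + 6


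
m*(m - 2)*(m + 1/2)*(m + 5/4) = m^4 - m^3/4 - 23*m^2/8 - 5*m/4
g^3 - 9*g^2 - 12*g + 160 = (g - 8)*(g - 5)*(g + 4)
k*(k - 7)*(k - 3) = k^3 - 10*k^2 + 21*k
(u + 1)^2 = u^2 + 2*u + 1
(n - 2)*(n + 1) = n^2 - n - 2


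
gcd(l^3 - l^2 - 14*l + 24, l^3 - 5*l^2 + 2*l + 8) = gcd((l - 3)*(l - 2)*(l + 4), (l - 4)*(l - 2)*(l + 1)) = l - 2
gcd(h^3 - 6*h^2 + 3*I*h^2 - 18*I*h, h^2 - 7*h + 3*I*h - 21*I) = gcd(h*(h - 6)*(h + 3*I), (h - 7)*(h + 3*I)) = h + 3*I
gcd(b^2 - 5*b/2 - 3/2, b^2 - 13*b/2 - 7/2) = b + 1/2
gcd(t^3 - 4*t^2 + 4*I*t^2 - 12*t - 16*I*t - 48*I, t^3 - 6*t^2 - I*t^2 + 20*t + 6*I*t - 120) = t^2 + t*(-6 + 4*I) - 24*I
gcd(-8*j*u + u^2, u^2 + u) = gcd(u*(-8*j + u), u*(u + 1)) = u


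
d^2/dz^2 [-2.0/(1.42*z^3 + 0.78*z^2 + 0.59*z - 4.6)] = ((17.04*z + 3.12)*(1.42*z^3 + 0.78*z^2 + 0.59*z - 4.6) - 2.0*(4.26*z^2 + 1.56*z + 0.59)*(8.52*z^2 + 3.12*z + 1.18))/(1.42*z^3 + 0.78*z^2 + 0.59*z - 4.6)^3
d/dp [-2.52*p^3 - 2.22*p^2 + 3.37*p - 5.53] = -7.56*p^2 - 4.44*p + 3.37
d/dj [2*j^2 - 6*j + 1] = 4*j - 6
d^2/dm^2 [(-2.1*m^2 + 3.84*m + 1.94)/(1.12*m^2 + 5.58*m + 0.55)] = (35.882112*m^3 + 22.362816*m^2 + 58.5527040000001*m + 93.578732)/(1.404928*m^6 + 20.998656*m^5 + 106.688064*m^4 + 194.364792*m^3 + 52.39146*m^2 + 5.06385*m + 0.166375)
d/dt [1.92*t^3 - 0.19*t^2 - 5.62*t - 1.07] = 5.76*t^2 - 0.38*t - 5.62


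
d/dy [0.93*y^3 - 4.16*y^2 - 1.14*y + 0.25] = 2.79*y^2 - 8.32*y - 1.14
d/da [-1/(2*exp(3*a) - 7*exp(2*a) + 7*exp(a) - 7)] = (6*exp(2*a) - 14*exp(a) + 7)*exp(a)/(2*exp(3*a) - 7*exp(2*a) + 7*exp(a) - 7)^2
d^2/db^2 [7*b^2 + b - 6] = 14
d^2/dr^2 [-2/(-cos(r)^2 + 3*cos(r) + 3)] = 2*(4*sin(r)^4 + 9*sin(r)^2*cos(r) - 23*sin(r)^2 - 5)/(sin(r)^2 + 3*cos(r) + 2)^3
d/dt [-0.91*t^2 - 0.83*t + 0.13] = -1.82*t - 0.83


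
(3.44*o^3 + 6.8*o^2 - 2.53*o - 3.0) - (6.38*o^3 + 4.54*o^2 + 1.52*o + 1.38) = -2.94*o^3 + 2.26*o^2 - 4.05*o - 4.38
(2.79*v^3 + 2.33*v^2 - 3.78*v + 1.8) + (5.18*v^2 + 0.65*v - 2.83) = 2.79*v^3 + 7.51*v^2 - 3.13*v - 1.03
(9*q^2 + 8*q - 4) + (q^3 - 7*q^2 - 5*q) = q^3 + 2*q^2 + 3*q - 4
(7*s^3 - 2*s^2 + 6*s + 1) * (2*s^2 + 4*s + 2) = 14*s^5 + 24*s^4 + 18*s^3 + 22*s^2 + 16*s + 2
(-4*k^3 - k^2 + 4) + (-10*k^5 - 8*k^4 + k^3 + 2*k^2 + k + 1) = -10*k^5 - 8*k^4 - 3*k^3 + k^2 + k + 5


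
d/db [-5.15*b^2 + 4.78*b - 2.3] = 4.78 - 10.3*b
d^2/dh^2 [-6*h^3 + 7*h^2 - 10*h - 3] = 14 - 36*h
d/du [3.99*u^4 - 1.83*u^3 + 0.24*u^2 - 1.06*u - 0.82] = 15.96*u^3 - 5.49*u^2 + 0.48*u - 1.06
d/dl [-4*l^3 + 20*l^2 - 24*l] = -12*l^2 + 40*l - 24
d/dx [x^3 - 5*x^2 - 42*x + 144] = 3*x^2 - 10*x - 42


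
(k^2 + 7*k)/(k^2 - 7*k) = (k + 7)/(k - 7)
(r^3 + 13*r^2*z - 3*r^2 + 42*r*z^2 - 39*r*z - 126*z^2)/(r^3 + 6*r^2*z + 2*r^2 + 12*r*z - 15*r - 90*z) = (r + 7*z)/(r + 5)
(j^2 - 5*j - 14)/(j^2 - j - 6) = (j - 7)/(j - 3)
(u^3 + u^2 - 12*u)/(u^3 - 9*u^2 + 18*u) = (u + 4)/(u - 6)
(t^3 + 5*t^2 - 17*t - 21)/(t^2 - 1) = (t^2 + 4*t - 21)/(t - 1)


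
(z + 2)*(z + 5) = z^2 + 7*z + 10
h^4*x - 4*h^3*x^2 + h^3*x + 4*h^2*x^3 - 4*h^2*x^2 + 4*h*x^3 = h*(h - 2*x)^2*(h*x + x)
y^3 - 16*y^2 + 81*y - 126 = (y - 7)*(y - 6)*(y - 3)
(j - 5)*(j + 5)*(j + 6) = j^3 + 6*j^2 - 25*j - 150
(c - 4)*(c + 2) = c^2 - 2*c - 8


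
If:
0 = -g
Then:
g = 0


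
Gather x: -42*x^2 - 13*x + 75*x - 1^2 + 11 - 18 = -42*x^2 + 62*x - 8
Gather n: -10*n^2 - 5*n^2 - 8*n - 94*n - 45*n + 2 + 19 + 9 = -15*n^2 - 147*n + 30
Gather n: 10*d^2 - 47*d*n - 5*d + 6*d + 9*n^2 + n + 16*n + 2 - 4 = 10*d^2 + d + 9*n^2 + n*(17 - 47*d) - 2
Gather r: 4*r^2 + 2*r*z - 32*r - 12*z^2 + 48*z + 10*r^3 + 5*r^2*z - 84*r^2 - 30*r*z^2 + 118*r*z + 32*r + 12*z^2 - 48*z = 10*r^3 + r^2*(5*z - 80) + r*(-30*z^2 + 120*z)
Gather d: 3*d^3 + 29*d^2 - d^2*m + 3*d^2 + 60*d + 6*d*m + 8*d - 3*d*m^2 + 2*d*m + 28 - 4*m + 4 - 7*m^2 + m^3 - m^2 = 3*d^3 + d^2*(32 - m) + d*(-3*m^2 + 8*m + 68) + m^3 - 8*m^2 - 4*m + 32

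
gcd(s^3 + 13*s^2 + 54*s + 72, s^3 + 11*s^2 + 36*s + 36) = s^2 + 9*s + 18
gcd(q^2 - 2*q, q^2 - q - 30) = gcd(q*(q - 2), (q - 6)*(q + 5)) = 1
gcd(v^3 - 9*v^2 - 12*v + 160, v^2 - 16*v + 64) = v - 8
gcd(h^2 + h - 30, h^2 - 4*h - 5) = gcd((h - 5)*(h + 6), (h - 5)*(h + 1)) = h - 5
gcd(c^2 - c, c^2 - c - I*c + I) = c - 1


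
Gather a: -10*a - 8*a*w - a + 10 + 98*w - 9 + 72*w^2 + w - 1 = a*(-8*w - 11) + 72*w^2 + 99*w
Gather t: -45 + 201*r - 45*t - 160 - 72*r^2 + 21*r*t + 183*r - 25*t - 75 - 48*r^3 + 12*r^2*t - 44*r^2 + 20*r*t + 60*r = -48*r^3 - 116*r^2 + 444*r + t*(12*r^2 + 41*r - 70) - 280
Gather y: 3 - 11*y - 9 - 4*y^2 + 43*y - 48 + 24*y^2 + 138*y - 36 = 20*y^2 + 170*y - 90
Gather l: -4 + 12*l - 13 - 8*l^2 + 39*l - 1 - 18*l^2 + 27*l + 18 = -26*l^2 + 78*l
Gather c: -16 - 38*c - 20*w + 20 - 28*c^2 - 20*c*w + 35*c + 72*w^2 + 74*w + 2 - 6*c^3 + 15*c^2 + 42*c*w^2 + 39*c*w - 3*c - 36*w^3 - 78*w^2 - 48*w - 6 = -6*c^3 - 13*c^2 + c*(42*w^2 + 19*w - 6) - 36*w^3 - 6*w^2 + 6*w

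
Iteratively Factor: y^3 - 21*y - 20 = (y + 4)*(y^2 - 4*y - 5) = (y - 5)*(y + 4)*(y + 1)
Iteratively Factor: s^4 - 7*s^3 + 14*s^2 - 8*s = (s - 2)*(s^3 - 5*s^2 + 4*s) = (s - 2)*(s - 1)*(s^2 - 4*s) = (s - 4)*(s - 2)*(s - 1)*(s)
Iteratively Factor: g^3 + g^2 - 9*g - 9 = (g + 3)*(g^2 - 2*g - 3) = (g + 1)*(g + 3)*(g - 3)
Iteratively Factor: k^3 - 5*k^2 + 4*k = (k - 4)*(k^2 - k) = (k - 4)*(k - 1)*(k)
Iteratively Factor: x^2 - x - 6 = (x - 3)*(x + 2)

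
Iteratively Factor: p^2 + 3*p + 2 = (p + 2)*(p + 1)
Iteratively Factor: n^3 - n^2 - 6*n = (n)*(n^2 - n - 6) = n*(n + 2)*(n - 3)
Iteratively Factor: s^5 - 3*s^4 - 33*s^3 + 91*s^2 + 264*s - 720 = (s - 5)*(s^4 + 2*s^3 - 23*s^2 - 24*s + 144) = (s - 5)*(s + 4)*(s^3 - 2*s^2 - 15*s + 36) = (s - 5)*(s + 4)^2*(s^2 - 6*s + 9) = (s - 5)*(s - 3)*(s + 4)^2*(s - 3)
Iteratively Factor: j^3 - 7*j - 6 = (j + 2)*(j^2 - 2*j - 3) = (j - 3)*(j + 2)*(j + 1)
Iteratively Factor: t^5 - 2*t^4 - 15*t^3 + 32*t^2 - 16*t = (t)*(t^4 - 2*t^3 - 15*t^2 + 32*t - 16) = t*(t - 1)*(t^3 - t^2 - 16*t + 16) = t*(t - 4)*(t - 1)*(t^2 + 3*t - 4) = t*(t - 4)*(t - 1)^2*(t + 4)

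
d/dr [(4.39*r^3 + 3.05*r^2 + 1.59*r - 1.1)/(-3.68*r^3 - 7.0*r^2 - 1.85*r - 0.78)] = (7.105427357601e-15*r^5 - 19.506*r^4 - 4.54059999999998*r^3 - 16.9291*r^2 - 20.158*r - 3.2752)/(13.5424*r^6 + 51.52*r^5 + 62.616*r^4 + 31.6408*r^3 + 14.3425*r^2 + 2.886*r + 0.6084)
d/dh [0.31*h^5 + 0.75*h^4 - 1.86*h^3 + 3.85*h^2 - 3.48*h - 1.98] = 1.55*h^4 + 3.0*h^3 - 5.58*h^2 + 7.7*h - 3.48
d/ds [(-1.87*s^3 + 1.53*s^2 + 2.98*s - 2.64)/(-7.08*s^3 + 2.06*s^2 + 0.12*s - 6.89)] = (-7.105427357601e-15*s^5 + 6.9802*s^4 + 41.748*s^3 - 23.3759*s^2 - 10.2066*s - 20.2154)/(50.1264*s^6 - 29.1696*s^5 + 2.5444*s^4 + 98.0568*s^3 - 28.3724*s^2 - 1.6536*s + 47.4721)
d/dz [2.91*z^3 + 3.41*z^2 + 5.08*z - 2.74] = 8.73*z^2 + 6.82*z + 5.08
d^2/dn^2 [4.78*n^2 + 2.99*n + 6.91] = 9.56000000000000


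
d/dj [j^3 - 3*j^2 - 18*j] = 3*j^2 - 6*j - 18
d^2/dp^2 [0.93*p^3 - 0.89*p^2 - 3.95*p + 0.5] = 5.58*p - 1.78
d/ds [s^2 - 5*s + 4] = 2*s - 5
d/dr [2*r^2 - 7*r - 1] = 4*r - 7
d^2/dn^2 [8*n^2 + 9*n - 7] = 16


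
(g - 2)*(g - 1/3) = g^2 - 7*g/3 + 2/3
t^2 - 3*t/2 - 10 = (t - 4)*(t + 5/2)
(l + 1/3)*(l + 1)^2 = l^3 + 7*l^2/3 + 5*l/3 + 1/3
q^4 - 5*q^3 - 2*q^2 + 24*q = q*(q - 4)*(q - 3)*(q + 2)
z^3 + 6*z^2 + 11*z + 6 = (z + 1)*(z + 2)*(z + 3)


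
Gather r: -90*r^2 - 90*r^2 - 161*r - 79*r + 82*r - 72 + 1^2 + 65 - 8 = -180*r^2 - 158*r - 14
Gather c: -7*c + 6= 6 - 7*c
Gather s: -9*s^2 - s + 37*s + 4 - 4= -9*s^2 + 36*s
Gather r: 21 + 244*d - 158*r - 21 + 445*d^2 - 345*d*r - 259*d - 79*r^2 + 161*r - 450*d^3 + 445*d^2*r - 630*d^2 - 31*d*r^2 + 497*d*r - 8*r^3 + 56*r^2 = -450*d^3 - 185*d^2 - 15*d - 8*r^3 + r^2*(-31*d - 23) + r*(445*d^2 + 152*d + 3)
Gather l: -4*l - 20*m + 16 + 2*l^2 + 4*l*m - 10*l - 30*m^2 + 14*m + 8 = 2*l^2 + l*(4*m - 14) - 30*m^2 - 6*m + 24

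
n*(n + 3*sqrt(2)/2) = n^2 + 3*sqrt(2)*n/2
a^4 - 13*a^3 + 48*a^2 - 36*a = a*(a - 6)^2*(a - 1)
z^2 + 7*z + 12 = (z + 3)*(z + 4)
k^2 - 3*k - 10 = (k - 5)*(k + 2)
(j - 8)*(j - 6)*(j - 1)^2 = j^4 - 16*j^3 + 77*j^2 - 110*j + 48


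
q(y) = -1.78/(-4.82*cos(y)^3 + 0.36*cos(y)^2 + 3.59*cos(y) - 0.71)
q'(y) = -1.78*(-14.46*sin(y)*cos(y)^2 + 0.72*sin(y)*cos(y) + 3.59*sin(y))/(-4.82*cos(y)^3 + 0.36*cos(y)^2 + 3.59*cos(y) - 0.71)^2 = (25.7388*cos(y)^2 - 1.2816*cos(y) - 6.3902)*sin(y)/(4.82*cos(y)^3 - 0.36*cos(y)^2 - 3.59*cos(y) + 0.71)^2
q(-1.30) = -9.68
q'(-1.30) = 139.48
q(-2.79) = -7.90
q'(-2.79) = -118.68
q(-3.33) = -2.62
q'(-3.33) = 7.99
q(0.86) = -3.98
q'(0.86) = 14.16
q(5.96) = 1.63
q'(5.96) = -4.14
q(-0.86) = -3.98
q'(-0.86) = -14.16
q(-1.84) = 1.15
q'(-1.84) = 1.70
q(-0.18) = 1.25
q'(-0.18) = -1.53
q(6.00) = 1.49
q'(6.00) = -3.14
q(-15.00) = 1.59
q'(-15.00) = -4.93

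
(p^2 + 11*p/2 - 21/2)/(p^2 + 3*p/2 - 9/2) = (p + 7)/(p + 3)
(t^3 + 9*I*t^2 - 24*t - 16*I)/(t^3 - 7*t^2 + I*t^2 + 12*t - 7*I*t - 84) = (t^2 + 5*I*t - 4)/(t^2 - t*(7 + 3*I) + 21*I)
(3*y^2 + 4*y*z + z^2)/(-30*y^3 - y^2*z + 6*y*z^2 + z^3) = (-y - z)/(10*y^2 - 3*y*z - z^2)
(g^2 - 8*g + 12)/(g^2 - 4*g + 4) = (g - 6)/(g - 2)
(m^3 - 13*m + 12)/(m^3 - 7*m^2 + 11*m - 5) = (m^2 + m - 12)/(m^2 - 6*m + 5)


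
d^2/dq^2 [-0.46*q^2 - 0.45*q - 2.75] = -0.920000000000000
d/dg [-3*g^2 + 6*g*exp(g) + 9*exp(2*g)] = 6*g*exp(g) - 6*g + 18*exp(2*g) + 6*exp(g)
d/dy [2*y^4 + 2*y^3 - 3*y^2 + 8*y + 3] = 8*y^3 + 6*y^2 - 6*y + 8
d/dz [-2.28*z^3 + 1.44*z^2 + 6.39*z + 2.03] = -6.84*z^2 + 2.88*z + 6.39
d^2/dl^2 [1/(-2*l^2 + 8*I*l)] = (l*(l - 4*I) - 4*(l - 2*I)^2)/(l^3*(l - 4*I)^3)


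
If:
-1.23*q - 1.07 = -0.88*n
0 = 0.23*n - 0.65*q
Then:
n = 2.41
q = 0.85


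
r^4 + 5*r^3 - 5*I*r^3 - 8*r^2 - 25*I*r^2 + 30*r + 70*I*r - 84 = (r - 2)*(r + 7)*(r - 6*I)*(r + I)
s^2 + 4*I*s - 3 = (s + I)*(s + 3*I)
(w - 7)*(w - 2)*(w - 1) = w^3 - 10*w^2 + 23*w - 14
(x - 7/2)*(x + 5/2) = x^2 - x - 35/4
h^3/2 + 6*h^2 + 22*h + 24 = (h/2 + 1)*(h + 4)*(h + 6)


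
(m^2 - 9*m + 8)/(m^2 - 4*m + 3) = (m - 8)/(m - 3)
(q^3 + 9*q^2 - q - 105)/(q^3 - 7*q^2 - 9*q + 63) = (q^2 + 12*q + 35)/(q^2 - 4*q - 21)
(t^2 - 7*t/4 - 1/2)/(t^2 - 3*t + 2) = (t + 1/4)/(t - 1)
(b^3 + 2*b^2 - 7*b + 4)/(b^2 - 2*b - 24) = (b^2 - 2*b + 1)/(b - 6)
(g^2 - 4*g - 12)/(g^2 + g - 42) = (g + 2)/(g + 7)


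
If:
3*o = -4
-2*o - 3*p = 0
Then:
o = -4/3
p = 8/9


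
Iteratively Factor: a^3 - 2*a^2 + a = (a - 1)*(a^2 - a) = (a - 1)^2*(a)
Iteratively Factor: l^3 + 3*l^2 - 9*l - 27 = (l + 3)*(l^2 - 9) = (l - 3)*(l + 3)*(l + 3)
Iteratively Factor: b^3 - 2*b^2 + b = (b - 1)*(b^2 - b) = (b - 1)^2*(b)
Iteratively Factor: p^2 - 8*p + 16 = (p - 4)*(p - 4)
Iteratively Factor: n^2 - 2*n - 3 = (n - 3)*(n + 1)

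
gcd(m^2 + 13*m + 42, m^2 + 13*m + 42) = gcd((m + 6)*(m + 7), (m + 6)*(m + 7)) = m^2 + 13*m + 42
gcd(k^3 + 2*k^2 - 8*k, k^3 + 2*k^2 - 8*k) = k^3 + 2*k^2 - 8*k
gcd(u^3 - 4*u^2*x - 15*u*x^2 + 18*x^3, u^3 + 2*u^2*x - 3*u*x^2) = -u^2 - 2*u*x + 3*x^2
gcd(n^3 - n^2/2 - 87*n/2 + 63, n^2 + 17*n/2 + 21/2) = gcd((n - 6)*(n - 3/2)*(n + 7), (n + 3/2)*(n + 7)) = n + 7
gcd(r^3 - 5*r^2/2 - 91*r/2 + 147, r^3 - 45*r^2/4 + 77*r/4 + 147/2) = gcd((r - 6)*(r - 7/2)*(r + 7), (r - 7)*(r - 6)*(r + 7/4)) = r - 6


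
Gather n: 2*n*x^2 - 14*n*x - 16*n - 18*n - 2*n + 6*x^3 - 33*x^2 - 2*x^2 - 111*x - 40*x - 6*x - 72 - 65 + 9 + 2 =n*(2*x^2 - 14*x - 36) + 6*x^3 - 35*x^2 - 157*x - 126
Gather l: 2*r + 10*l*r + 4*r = 10*l*r + 6*r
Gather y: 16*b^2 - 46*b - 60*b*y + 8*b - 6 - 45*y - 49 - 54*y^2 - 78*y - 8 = 16*b^2 - 38*b - 54*y^2 + y*(-60*b - 123) - 63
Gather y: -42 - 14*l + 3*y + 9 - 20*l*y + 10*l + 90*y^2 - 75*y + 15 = -4*l + 90*y^2 + y*(-20*l - 72) - 18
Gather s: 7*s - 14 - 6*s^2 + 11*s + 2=-6*s^2 + 18*s - 12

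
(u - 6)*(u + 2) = u^2 - 4*u - 12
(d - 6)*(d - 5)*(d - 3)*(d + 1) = d^4 - 13*d^3 + 49*d^2 - 27*d - 90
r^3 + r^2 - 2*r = r*(r - 1)*(r + 2)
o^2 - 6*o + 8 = (o - 4)*(o - 2)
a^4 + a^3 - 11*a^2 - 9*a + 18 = (a - 3)*(a - 1)*(a + 2)*(a + 3)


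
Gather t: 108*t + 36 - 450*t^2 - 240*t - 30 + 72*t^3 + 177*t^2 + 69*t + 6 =72*t^3 - 273*t^2 - 63*t + 12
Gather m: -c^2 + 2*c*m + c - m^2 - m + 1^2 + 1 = -c^2 + c - m^2 + m*(2*c - 1) + 2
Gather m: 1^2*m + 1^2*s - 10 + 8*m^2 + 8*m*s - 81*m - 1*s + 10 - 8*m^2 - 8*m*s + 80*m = 0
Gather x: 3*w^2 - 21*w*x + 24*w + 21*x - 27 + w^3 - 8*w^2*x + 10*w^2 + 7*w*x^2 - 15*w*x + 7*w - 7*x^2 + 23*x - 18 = w^3 + 13*w^2 + 31*w + x^2*(7*w - 7) + x*(-8*w^2 - 36*w + 44) - 45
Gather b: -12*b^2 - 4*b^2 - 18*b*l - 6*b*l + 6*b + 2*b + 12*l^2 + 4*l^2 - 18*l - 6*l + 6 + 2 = -16*b^2 + b*(8 - 24*l) + 16*l^2 - 24*l + 8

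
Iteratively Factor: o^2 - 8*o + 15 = (o - 5)*(o - 3)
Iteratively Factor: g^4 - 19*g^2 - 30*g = (g - 5)*(g^3 + 5*g^2 + 6*g) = (g - 5)*(g + 2)*(g^2 + 3*g) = g*(g - 5)*(g + 2)*(g + 3)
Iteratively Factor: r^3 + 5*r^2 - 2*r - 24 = (r + 3)*(r^2 + 2*r - 8) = (r - 2)*(r + 3)*(r + 4)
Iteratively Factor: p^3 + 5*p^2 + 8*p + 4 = (p + 1)*(p^2 + 4*p + 4) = (p + 1)*(p + 2)*(p + 2)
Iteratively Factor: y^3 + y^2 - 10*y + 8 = (y - 1)*(y^2 + 2*y - 8) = (y - 1)*(y + 4)*(y - 2)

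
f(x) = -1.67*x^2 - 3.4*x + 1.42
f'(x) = -3.34*x - 3.4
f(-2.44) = -0.23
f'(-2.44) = 4.75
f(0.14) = 0.91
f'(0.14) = -3.87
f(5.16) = -60.59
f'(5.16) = -20.63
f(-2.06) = 1.34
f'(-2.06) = 3.48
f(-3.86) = -10.34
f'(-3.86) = 9.49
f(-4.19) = -13.65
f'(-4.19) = 10.59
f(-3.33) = -5.78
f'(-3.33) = 7.72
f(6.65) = -95.04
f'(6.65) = -25.61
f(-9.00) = -103.25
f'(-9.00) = 26.66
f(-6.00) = -38.30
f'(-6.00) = 16.64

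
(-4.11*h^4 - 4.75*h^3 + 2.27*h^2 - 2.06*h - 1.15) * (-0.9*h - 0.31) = 3.699*h^5 + 5.5491*h^4 - 0.5705*h^3 + 1.1503*h^2 + 1.6736*h + 0.3565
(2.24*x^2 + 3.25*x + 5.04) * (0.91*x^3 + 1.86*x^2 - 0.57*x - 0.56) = 2.0384*x^5 + 7.1239*x^4 + 9.3546*x^3 + 6.2675*x^2 - 4.6928*x - 2.8224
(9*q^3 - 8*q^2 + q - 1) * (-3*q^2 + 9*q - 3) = -27*q^5 + 105*q^4 - 102*q^3 + 36*q^2 - 12*q + 3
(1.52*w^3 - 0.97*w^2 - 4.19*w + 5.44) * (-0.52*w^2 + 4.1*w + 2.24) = -0.7904*w^5 + 6.7364*w^4 + 1.6066*w^3 - 22.1806*w^2 + 12.9184*w + 12.1856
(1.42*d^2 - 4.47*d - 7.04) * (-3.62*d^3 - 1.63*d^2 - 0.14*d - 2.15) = -5.1404*d^5 + 13.8668*d^4 + 32.5721*d^3 + 9.048*d^2 + 10.5961*d + 15.136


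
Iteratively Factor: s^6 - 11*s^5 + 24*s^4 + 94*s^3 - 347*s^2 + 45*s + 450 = (s + 1)*(s^5 - 12*s^4 + 36*s^3 + 58*s^2 - 405*s + 450) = (s - 3)*(s + 1)*(s^4 - 9*s^3 + 9*s^2 + 85*s - 150) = (s - 3)*(s - 2)*(s + 1)*(s^3 - 7*s^2 - 5*s + 75) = (s - 5)*(s - 3)*(s - 2)*(s + 1)*(s^2 - 2*s - 15) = (s - 5)^2*(s - 3)*(s - 2)*(s + 1)*(s + 3)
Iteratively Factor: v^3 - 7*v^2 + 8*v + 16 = (v + 1)*(v^2 - 8*v + 16) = (v - 4)*(v + 1)*(v - 4)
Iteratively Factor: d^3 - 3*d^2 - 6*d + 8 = (d - 1)*(d^2 - 2*d - 8) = (d - 1)*(d + 2)*(d - 4)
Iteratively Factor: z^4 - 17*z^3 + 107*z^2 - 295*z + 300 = (z - 4)*(z^3 - 13*z^2 + 55*z - 75) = (z - 5)*(z - 4)*(z^2 - 8*z + 15) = (z - 5)*(z - 4)*(z - 3)*(z - 5)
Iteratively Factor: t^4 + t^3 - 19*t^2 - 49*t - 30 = (t + 1)*(t^3 - 19*t - 30) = (t + 1)*(t + 3)*(t^2 - 3*t - 10) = (t - 5)*(t + 1)*(t + 3)*(t + 2)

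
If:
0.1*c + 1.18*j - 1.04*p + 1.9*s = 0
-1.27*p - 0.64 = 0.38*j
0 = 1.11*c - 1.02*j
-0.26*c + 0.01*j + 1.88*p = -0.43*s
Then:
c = -0.85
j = -0.93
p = -0.23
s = 0.50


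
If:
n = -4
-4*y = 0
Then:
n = -4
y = 0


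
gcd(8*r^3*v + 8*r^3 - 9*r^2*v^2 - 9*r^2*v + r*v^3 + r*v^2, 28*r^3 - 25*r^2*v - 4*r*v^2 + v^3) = r - v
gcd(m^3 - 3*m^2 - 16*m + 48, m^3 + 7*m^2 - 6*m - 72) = m^2 + m - 12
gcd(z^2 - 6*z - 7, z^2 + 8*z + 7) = z + 1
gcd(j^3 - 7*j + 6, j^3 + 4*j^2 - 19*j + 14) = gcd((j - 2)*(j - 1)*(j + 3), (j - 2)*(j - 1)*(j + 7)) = j^2 - 3*j + 2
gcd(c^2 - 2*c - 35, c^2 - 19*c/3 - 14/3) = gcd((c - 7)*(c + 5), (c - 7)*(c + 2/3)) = c - 7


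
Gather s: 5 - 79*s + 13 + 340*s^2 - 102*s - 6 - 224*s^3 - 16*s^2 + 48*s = -224*s^3 + 324*s^2 - 133*s + 12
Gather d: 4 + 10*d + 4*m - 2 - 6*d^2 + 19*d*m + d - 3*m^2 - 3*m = -6*d^2 + d*(19*m + 11) - 3*m^2 + m + 2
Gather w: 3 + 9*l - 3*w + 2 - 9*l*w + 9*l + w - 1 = 18*l + w*(-9*l - 2) + 4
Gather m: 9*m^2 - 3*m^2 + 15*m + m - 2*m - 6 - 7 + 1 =6*m^2 + 14*m - 12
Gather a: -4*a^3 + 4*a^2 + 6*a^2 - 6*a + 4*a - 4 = -4*a^3 + 10*a^2 - 2*a - 4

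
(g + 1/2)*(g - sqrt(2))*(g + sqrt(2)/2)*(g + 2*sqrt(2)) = g^4 + g^3/2 + 3*sqrt(2)*g^3/2 - 3*g^2 + 3*sqrt(2)*g^2/4 - 2*sqrt(2)*g - 3*g/2 - sqrt(2)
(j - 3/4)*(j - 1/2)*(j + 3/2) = j^3 + j^2/4 - 3*j/2 + 9/16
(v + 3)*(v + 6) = v^2 + 9*v + 18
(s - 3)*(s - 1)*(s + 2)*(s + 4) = s^4 + 2*s^3 - 13*s^2 - 14*s + 24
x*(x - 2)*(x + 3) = x^3 + x^2 - 6*x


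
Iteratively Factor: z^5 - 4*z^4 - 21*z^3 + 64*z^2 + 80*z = (z)*(z^4 - 4*z^3 - 21*z^2 + 64*z + 80) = z*(z - 4)*(z^3 - 21*z - 20) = z*(z - 4)*(z + 4)*(z^2 - 4*z - 5) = z*(z - 4)*(z + 1)*(z + 4)*(z - 5)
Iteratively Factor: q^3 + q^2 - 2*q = (q + 2)*(q^2 - q) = (q - 1)*(q + 2)*(q)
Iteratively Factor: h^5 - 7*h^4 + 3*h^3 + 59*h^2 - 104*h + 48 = (h - 1)*(h^4 - 6*h^3 - 3*h^2 + 56*h - 48) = (h - 1)*(h + 3)*(h^3 - 9*h^2 + 24*h - 16) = (h - 1)^2*(h + 3)*(h^2 - 8*h + 16) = (h - 4)*(h - 1)^2*(h + 3)*(h - 4)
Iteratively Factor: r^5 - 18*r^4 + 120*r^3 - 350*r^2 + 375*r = (r - 5)*(r^4 - 13*r^3 + 55*r^2 - 75*r) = r*(r - 5)*(r^3 - 13*r^2 + 55*r - 75) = r*(r - 5)^2*(r^2 - 8*r + 15) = r*(r - 5)^2*(r - 3)*(r - 5)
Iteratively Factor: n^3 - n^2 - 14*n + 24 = (n - 2)*(n^2 + n - 12) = (n - 3)*(n - 2)*(n + 4)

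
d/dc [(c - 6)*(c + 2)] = 2*c - 4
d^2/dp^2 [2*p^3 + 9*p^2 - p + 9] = 12*p + 18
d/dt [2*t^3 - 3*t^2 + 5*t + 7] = 6*t^2 - 6*t + 5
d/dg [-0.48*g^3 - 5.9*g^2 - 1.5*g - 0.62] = -1.44*g^2 - 11.8*g - 1.5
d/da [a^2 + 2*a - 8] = 2*a + 2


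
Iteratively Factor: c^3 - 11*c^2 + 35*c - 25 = (c - 1)*(c^2 - 10*c + 25) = (c - 5)*(c - 1)*(c - 5)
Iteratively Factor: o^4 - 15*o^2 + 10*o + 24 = (o + 4)*(o^3 - 4*o^2 + o + 6) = (o - 2)*(o + 4)*(o^2 - 2*o - 3) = (o - 2)*(o + 1)*(o + 4)*(o - 3)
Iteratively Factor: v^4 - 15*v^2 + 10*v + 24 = (v - 3)*(v^3 + 3*v^2 - 6*v - 8) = (v - 3)*(v - 2)*(v^2 + 5*v + 4) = (v - 3)*(v - 2)*(v + 1)*(v + 4)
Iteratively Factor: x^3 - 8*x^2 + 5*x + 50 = (x - 5)*(x^2 - 3*x - 10) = (x - 5)^2*(x + 2)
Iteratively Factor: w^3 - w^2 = (w)*(w^2 - w) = w*(w - 1)*(w)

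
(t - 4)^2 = t^2 - 8*t + 16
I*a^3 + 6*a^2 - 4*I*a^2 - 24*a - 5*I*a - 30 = (a - 5)*(a - 6*I)*(I*a + I)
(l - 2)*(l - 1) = l^2 - 3*l + 2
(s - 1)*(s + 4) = s^2 + 3*s - 4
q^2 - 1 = (q - 1)*(q + 1)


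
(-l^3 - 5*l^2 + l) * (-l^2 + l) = l^5 + 4*l^4 - 6*l^3 + l^2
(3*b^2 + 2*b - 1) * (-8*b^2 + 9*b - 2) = -24*b^4 + 11*b^3 + 20*b^2 - 13*b + 2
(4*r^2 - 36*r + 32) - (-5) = 4*r^2 - 36*r + 37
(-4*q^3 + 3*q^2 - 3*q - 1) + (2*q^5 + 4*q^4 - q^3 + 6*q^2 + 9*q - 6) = 2*q^5 + 4*q^4 - 5*q^3 + 9*q^2 + 6*q - 7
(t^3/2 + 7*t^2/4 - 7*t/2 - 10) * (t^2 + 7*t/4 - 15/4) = t^5/2 + 21*t^4/8 - 37*t^3/16 - 363*t^2/16 - 35*t/8 + 75/2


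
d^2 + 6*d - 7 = (d - 1)*(d + 7)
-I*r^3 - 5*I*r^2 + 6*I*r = r*(r + 6)*(-I*r + I)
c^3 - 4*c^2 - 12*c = c*(c - 6)*(c + 2)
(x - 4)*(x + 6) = x^2 + 2*x - 24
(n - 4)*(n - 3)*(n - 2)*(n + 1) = n^4 - 8*n^3 + 17*n^2 + 2*n - 24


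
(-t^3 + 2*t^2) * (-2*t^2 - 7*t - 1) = 2*t^5 + 3*t^4 - 13*t^3 - 2*t^2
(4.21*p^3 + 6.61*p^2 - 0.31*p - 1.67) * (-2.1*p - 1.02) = -8.841*p^4 - 18.1752*p^3 - 6.0912*p^2 + 3.8232*p + 1.7034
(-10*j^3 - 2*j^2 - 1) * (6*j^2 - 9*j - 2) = -60*j^5 + 78*j^4 + 38*j^3 - 2*j^2 + 9*j + 2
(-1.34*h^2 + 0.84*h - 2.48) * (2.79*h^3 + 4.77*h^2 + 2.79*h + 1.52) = -3.7386*h^5 - 4.0482*h^4 - 6.651*h^3 - 11.5228*h^2 - 5.6424*h - 3.7696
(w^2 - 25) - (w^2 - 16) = -9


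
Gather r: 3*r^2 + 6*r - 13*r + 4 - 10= 3*r^2 - 7*r - 6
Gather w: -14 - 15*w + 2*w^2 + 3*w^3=3*w^3 + 2*w^2 - 15*w - 14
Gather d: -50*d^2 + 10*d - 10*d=-50*d^2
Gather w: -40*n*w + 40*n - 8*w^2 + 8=-40*n*w + 40*n - 8*w^2 + 8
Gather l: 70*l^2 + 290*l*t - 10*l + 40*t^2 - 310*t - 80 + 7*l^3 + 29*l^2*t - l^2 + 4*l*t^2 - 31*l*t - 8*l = 7*l^3 + l^2*(29*t + 69) + l*(4*t^2 + 259*t - 18) + 40*t^2 - 310*t - 80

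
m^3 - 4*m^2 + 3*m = m*(m - 3)*(m - 1)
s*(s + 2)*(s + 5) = s^3 + 7*s^2 + 10*s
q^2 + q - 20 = (q - 4)*(q + 5)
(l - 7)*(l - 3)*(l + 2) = l^3 - 8*l^2 + l + 42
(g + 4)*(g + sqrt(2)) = g^2 + sqrt(2)*g + 4*g + 4*sqrt(2)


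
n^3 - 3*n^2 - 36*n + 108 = (n - 6)*(n - 3)*(n + 6)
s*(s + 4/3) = s^2 + 4*s/3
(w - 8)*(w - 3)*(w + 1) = w^3 - 10*w^2 + 13*w + 24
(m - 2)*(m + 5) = m^2 + 3*m - 10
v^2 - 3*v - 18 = (v - 6)*(v + 3)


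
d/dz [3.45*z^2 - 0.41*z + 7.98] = 6.9*z - 0.41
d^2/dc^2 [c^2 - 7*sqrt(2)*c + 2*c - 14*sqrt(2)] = 2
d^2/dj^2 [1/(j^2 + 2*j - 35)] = 2*(-j^2 - 2*j + 4*(j + 1)^2 + 35)/(j^2 + 2*j - 35)^3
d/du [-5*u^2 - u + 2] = -10*u - 1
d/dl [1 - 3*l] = -3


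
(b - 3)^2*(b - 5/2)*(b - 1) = b^4 - 19*b^3/2 + 65*b^2/2 - 93*b/2 + 45/2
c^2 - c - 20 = (c - 5)*(c + 4)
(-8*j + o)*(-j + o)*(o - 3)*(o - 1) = 8*j^2*o^2 - 32*j^2*o + 24*j^2 - 9*j*o^3 + 36*j*o^2 - 27*j*o + o^4 - 4*o^3 + 3*o^2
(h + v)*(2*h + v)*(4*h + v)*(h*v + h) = 8*h^4*v + 8*h^4 + 14*h^3*v^2 + 14*h^3*v + 7*h^2*v^3 + 7*h^2*v^2 + h*v^4 + h*v^3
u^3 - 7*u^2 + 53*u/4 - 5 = (u - 4)*(u - 5/2)*(u - 1/2)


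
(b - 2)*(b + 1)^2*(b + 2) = b^4 + 2*b^3 - 3*b^2 - 8*b - 4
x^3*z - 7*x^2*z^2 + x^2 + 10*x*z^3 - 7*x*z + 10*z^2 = (x - 5*z)*(x - 2*z)*(x*z + 1)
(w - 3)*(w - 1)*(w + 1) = w^3 - 3*w^2 - w + 3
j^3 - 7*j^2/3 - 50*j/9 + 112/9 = (j - 8/3)*(j - 2)*(j + 7/3)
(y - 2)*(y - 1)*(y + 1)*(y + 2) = y^4 - 5*y^2 + 4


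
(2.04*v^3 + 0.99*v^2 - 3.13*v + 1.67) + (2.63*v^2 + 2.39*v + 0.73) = 2.04*v^3 + 3.62*v^2 - 0.74*v + 2.4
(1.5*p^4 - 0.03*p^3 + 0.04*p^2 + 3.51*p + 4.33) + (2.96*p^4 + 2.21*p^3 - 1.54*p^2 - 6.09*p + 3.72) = 4.46*p^4 + 2.18*p^3 - 1.5*p^2 - 2.58*p + 8.05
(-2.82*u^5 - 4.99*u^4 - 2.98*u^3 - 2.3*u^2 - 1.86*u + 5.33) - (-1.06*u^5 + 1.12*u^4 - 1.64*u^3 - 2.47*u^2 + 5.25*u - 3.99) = -1.76*u^5 - 6.11*u^4 - 1.34*u^3 + 0.17*u^2 - 7.11*u + 9.32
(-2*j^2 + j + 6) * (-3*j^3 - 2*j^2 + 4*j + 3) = 6*j^5 + j^4 - 28*j^3 - 14*j^2 + 27*j + 18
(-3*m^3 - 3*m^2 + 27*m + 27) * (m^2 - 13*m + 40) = -3*m^5 + 36*m^4 - 54*m^3 - 444*m^2 + 729*m + 1080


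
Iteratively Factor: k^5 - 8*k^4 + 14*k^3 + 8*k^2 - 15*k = (k - 5)*(k^4 - 3*k^3 - k^2 + 3*k) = k*(k - 5)*(k^3 - 3*k^2 - k + 3) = k*(k - 5)*(k - 1)*(k^2 - 2*k - 3) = k*(k - 5)*(k - 3)*(k - 1)*(k + 1)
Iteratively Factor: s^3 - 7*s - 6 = (s + 1)*(s^2 - s - 6) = (s - 3)*(s + 1)*(s + 2)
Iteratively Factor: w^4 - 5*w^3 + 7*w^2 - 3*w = (w - 3)*(w^3 - 2*w^2 + w) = (w - 3)*(w - 1)*(w^2 - w) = (w - 3)*(w - 1)^2*(w)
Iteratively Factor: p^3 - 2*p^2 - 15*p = (p)*(p^2 - 2*p - 15) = p*(p + 3)*(p - 5)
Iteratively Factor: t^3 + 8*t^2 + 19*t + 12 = (t + 1)*(t^2 + 7*t + 12) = (t + 1)*(t + 3)*(t + 4)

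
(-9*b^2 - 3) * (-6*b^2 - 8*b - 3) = 54*b^4 + 72*b^3 + 45*b^2 + 24*b + 9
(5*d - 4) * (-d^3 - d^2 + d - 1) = -5*d^4 - d^3 + 9*d^2 - 9*d + 4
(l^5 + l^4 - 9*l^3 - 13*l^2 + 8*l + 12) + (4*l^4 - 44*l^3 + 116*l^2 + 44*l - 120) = l^5 + 5*l^4 - 53*l^3 + 103*l^2 + 52*l - 108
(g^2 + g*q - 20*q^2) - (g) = g^2 + g*q - g - 20*q^2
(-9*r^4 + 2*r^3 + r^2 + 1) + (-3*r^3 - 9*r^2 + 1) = -9*r^4 - r^3 - 8*r^2 + 2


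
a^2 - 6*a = a*(a - 6)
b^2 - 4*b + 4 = (b - 2)^2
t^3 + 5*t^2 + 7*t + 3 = (t + 1)^2*(t + 3)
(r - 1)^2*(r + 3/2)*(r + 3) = r^4 + 5*r^3/2 - 7*r^2/2 - 9*r/2 + 9/2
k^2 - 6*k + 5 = (k - 5)*(k - 1)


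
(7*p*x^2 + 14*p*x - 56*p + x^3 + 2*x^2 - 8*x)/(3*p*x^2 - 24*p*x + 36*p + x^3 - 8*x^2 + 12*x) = (7*p*x + 28*p + x^2 + 4*x)/(3*p*x - 18*p + x^2 - 6*x)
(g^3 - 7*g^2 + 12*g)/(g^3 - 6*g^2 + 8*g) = (g - 3)/(g - 2)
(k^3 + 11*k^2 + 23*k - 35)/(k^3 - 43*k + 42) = (k + 5)/(k - 6)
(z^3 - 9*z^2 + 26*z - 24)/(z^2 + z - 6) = (z^2 - 7*z + 12)/(z + 3)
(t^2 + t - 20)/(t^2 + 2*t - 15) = (t - 4)/(t - 3)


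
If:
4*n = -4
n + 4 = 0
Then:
No Solution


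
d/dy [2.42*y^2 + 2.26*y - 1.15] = 4.84*y + 2.26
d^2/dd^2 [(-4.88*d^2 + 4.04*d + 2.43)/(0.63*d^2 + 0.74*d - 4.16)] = (7.757064*d^3 - 70.950222*d^2 + 70.325388*d - 128.63076)/(0.250047*d^6 + 0.881118*d^5 - 3.918348*d^4 - 11.231128*d^3 + 25.873536*d^2 + 38.418432*d - 71.991296)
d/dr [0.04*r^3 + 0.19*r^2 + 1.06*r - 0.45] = 0.12*r^2 + 0.38*r + 1.06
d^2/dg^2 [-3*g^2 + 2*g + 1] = -6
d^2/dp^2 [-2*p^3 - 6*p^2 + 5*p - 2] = -12*p - 12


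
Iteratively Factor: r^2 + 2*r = (r)*(r + 2)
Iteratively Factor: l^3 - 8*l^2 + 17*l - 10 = (l - 5)*(l^2 - 3*l + 2) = (l - 5)*(l - 1)*(l - 2)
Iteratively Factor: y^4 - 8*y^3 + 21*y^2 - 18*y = (y - 2)*(y^3 - 6*y^2 + 9*y) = (y - 3)*(y - 2)*(y^2 - 3*y) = (y - 3)^2*(y - 2)*(y)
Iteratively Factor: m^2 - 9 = (m + 3)*(m - 3)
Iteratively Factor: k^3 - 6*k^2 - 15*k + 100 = (k - 5)*(k^2 - k - 20) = (k - 5)^2*(k + 4)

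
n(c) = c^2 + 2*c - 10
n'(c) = 2*c + 2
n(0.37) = -9.12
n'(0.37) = 2.74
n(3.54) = 9.61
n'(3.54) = 9.08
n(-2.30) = -9.31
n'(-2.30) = -2.60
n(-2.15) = -9.68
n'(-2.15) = -2.30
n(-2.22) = -9.51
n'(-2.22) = -2.44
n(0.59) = -8.47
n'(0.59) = 3.18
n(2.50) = 1.25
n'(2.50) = 7.00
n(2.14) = -1.14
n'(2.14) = 6.28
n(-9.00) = 53.00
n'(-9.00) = -16.00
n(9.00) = 89.00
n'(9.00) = 20.00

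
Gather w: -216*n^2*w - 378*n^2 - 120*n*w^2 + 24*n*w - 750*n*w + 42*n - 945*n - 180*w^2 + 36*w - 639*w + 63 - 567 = -378*n^2 - 903*n + w^2*(-120*n - 180) + w*(-216*n^2 - 726*n - 603) - 504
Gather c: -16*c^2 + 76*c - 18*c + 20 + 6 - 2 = -16*c^2 + 58*c + 24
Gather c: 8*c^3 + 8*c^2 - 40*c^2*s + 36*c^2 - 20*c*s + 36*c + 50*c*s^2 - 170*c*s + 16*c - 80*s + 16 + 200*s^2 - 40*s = 8*c^3 + c^2*(44 - 40*s) + c*(50*s^2 - 190*s + 52) + 200*s^2 - 120*s + 16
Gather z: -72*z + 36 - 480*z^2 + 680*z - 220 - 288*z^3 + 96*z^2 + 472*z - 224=-288*z^3 - 384*z^2 + 1080*z - 408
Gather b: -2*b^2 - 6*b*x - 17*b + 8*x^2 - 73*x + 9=-2*b^2 + b*(-6*x - 17) + 8*x^2 - 73*x + 9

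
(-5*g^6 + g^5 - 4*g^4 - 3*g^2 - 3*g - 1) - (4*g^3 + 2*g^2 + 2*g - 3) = -5*g^6 + g^5 - 4*g^4 - 4*g^3 - 5*g^2 - 5*g + 2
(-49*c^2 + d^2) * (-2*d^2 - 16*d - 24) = 98*c^2*d^2 + 784*c^2*d + 1176*c^2 - 2*d^4 - 16*d^3 - 24*d^2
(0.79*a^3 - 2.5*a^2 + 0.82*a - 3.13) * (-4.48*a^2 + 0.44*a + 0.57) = -3.5392*a^5 + 11.5476*a^4 - 4.3233*a^3 + 12.9582*a^2 - 0.9098*a - 1.7841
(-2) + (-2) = -4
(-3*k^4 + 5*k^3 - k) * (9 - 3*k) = 9*k^5 - 42*k^4 + 45*k^3 + 3*k^2 - 9*k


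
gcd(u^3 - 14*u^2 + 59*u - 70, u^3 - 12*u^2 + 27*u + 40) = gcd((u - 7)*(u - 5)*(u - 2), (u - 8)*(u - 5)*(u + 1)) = u - 5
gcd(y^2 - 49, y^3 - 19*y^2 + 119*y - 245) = y - 7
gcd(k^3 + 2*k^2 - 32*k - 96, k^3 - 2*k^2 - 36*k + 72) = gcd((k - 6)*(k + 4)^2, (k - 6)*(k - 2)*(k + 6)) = k - 6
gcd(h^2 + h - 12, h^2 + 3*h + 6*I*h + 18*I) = 1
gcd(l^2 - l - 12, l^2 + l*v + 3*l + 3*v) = l + 3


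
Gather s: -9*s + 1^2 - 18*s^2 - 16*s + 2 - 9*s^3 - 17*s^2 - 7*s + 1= -9*s^3 - 35*s^2 - 32*s + 4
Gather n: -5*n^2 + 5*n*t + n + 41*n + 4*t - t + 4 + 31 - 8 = -5*n^2 + n*(5*t + 42) + 3*t + 27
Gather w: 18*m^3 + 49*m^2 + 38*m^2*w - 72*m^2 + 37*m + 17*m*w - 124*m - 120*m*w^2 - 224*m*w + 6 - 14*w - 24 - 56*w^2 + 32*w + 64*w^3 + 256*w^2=18*m^3 - 23*m^2 - 87*m + 64*w^3 + w^2*(200 - 120*m) + w*(38*m^2 - 207*m + 18) - 18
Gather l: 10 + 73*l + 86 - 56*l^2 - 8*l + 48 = -56*l^2 + 65*l + 144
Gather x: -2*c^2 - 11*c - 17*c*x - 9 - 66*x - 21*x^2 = -2*c^2 - 11*c - 21*x^2 + x*(-17*c - 66) - 9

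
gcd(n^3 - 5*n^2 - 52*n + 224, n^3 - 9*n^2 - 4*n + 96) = n^2 - 12*n + 32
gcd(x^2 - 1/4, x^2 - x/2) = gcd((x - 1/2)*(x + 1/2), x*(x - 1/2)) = x - 1/2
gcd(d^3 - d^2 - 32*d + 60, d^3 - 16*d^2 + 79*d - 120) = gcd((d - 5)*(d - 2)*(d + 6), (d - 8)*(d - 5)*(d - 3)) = d - 5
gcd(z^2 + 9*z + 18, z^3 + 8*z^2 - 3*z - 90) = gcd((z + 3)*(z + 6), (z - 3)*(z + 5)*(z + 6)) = z + 6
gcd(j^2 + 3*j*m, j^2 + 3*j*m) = j^2 + 3*j*m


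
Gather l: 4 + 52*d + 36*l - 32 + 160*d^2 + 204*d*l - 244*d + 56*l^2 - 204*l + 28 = 160*d^2 - 192*d + 56*l^2 + l*(204*d - 168)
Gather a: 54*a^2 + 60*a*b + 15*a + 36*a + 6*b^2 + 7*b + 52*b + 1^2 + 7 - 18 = 54*a^2 + a*(60*b + 51) + 6*b^2 + 59*b - 10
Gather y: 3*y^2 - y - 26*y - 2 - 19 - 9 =3*y^2 - 27*y - 30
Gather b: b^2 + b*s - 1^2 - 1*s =b^2 + b*s - s - 1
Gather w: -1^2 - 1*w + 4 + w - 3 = 0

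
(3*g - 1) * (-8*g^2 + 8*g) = -24*g^3 + 32*g^2 - 8*g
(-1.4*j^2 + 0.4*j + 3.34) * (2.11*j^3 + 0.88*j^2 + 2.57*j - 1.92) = -2.954*j^5 - 0.388*j^4 + 3.8014*j^3 + 6.6552*j^2 + 7.8158*j - 6.4128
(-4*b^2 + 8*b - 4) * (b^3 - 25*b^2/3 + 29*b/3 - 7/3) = -4*b^5 + 124*b^4/3 - 328*b^3/3 + 120*b^2 - 172*b/3 + 28/3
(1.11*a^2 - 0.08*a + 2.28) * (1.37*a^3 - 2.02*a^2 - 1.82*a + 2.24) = 1.5207*a^5 - 2.3518*a^4 + 1.265*a^3 - 1.9736*a^2 - 4.3288*a + 5.1072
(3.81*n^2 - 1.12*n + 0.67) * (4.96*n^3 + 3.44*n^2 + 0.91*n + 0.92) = 18.8976*n^5 + 7.5512*n^4 + 2.9375*n^3 + 4.7908*n^2 - 0.4207*n + 0.6164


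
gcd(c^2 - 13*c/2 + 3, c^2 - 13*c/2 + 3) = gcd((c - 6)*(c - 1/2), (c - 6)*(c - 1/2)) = c^2 - 13*c/2 + 3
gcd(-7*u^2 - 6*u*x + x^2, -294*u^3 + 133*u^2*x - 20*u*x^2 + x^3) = -7*u + x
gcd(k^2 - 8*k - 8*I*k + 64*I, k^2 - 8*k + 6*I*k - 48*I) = k - 8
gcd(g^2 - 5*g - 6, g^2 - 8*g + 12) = g - 6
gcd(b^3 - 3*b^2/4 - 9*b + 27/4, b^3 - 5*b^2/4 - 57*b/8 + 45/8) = b^2 - 15*b/4 + 9/4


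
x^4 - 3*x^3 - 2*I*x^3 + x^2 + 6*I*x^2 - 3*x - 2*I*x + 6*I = (x - 3)*(x - 2*I)*(x - I)*(x + I)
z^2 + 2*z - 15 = (z - 3)*(z + 5)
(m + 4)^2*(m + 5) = m^3 + 13*m^2 + 56*m + 80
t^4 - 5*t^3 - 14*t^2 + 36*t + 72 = (t - 6)*(t - 3)*(t + 2)^2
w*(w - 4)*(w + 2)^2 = w^4 - 12*w^2 - 16*w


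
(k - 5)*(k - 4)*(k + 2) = k^3 - 7*k^2 + 2*k + 40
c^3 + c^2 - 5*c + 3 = (c - 1)^2*(c + 3)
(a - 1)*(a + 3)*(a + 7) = a^3 + 9*a^2 + 11*a - 21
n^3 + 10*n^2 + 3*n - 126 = (n - 3)*(n + 6)*(n + 7)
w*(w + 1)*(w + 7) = w^3 + 8*w^2 + 7*w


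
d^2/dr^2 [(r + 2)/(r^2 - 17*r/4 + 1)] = 8*(3*(3 - 4*r)*(4*r^2 - 17*r + 4) + (r + 2)*(8*r - 17)^2)/(4*r^2 - 17*r + 4)^3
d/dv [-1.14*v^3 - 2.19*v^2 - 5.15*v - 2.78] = -3.42*v^2 - 4.38*v - 5.15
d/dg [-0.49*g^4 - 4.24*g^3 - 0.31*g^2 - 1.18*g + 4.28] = -1.96*g^3 - 12.72*g^2 - 0.62*g - 1.18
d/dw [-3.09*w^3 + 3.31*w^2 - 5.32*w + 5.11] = -9.27*w^2 + 6.62*w - 5.32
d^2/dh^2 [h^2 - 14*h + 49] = 2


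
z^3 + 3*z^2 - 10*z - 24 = (z - 3)*(z + 2)*(z + 4)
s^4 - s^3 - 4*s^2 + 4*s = s*(s - 2)*(s - 1)*(s + 2)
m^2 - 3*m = m*(m - 3)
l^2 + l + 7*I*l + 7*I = (l + 1)*(l + 7*I)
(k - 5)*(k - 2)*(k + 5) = k^3 - 2*k^2 - 25*k + 50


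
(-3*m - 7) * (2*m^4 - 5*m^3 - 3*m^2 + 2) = -6*m^5 + m^4 + 44*m^3 + 21*m^2 - 6*m - 14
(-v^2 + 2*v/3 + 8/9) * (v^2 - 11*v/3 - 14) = -v^4 + 13*v^3/3 + 112*v^2/9 - 340*v/27 - 112/9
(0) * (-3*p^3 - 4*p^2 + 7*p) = 0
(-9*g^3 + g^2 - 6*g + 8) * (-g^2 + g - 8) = 9*g^5 - 10*g^4 + 79*g^3 - 22*g^2 + 56*g - 64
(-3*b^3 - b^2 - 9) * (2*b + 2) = -6*b^4 - 8*b^3 - 2*b^2 - 18*b - 18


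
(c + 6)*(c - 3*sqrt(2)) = c^2 - 3*sqrt(2)*c + 6*c - 18*sqrt(2)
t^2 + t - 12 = (t - 3)*(t + 4)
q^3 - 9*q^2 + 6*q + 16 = (q - 8)*(q - 2)*(q + 1)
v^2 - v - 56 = (v - 8)*(v + 7)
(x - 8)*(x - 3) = x^2 - 11*x + 24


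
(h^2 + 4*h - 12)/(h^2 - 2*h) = (h + 6)/h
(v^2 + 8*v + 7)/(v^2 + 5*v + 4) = (v + 7)/(v + 4)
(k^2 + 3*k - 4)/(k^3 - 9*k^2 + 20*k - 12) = (k + 4)/(k^2 - 8*k + 12)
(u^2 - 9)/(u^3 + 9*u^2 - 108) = (u + 3)/(u^2 + 12*u + 36)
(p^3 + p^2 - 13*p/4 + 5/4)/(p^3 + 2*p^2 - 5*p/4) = (p - 1)/p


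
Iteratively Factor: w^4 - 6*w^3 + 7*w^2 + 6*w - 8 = (w + 1)*(w^3 - 7*w^2 + 14*w - 8) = (w - 1)*(w + 1)*(w^2 - 6*w + 8) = (w - 2)*(w - 1)*(w + 1)*(w - 4)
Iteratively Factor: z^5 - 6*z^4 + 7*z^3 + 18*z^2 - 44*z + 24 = (z - 2)*(z^4 - 4*z^3 - z^2 + 16*z - 12) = (z - 2)*(z + 2)*(z^3 - 6*z^2 + 11*z - 6) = (z - 2)*(z - 1)*(z + 2)*(z^2 - 5*z + 6) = (z - 3)*(z - 2)*(z - 1)*(z + 2)*(z - 2)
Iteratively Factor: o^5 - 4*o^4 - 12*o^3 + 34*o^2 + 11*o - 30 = (o - 5)*(o^4 + o^3 - 7*o^2 - o + 6) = (o - 5)*(o - 2)*(o^3 + 3*o^2 - o - 3) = (o - 5)*(o - 2)*(o + 1)*(o^2 + 2*o - 3) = (o - 5)*(o - 2)*(o + 1)*(o + 3)*(o - 1)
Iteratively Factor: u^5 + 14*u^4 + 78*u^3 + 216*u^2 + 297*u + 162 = (u + 3)*(u^4 + 11*u^3 + 45*u^2 + 81*u + 54) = (u + 3)^2*(u^3 + 8*u^2 + 21*u + 18) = (u + 3)^3*(u^2 + 5*u + 6) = (u + 3)^4*(u + 2)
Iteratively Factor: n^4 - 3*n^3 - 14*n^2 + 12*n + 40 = (n - 5)*(n^3 + 2*n^2 - 4*n - 8) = (n - 5)*(n + 2)*(n^2 - 4) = (n - 5)*(n + 2)^2*(n - 2)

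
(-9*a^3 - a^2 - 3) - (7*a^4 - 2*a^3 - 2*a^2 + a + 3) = -7*a^4 - 7*a^3 + a^2 - a - 6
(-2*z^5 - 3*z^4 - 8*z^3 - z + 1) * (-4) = 8*z^5 + 12*z^4 + 32*z^3 + 4*z - 4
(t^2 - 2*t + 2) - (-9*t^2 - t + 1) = 10*t^2 - t + 1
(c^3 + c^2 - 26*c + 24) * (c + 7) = c^4 + 8*c^3 - 19*c^2 - 158*c + 168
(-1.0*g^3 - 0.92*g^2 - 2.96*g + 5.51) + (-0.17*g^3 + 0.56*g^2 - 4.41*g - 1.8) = -1.17*g^3 - 0.36*g^2 - 7.37*g + 3.71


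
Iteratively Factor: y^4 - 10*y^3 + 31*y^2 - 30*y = (y)*(y^3 - 10*y^2 + 31*y - 30) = y*(y - 2)*(y^2 - 8*y + 15) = y*(y - 3)*(y - 2)*(y - 5)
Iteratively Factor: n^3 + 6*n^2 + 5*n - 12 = (n + 4)*(n^2 + 2*n - 3) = (n - 1)*(n + 4)*(n + 3)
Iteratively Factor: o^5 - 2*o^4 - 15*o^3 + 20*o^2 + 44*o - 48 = (o + 2)*(o^4 - 4*o^3 - 7*o^2 + 34*o - 24) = (o - 2)*(o + 2)*(o^3 - 2*o^2 - 11*o + 12) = (o - 4)*(o - 2)*(o + 2)*(o^2 + 2*o - 3) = (o - 4)*(o - 2)*(o - 1)*(o + 2)*(o + 3)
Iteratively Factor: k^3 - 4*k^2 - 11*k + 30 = (k + 3)*(k^2 - 7*k + 10) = (k - 2)*(k + 3)*(k - 5)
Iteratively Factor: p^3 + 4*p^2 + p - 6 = (p - 1)*(p^2 + 5*p + 6) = (p - 1)*(p + 2)*(p + 3)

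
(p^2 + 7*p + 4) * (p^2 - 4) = p^4 + 7*p^3 - 28*p - 16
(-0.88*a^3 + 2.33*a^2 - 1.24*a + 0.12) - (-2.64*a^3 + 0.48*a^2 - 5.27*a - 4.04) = 1.76*a^3 + 1.85*a^2 + 4.03*a + 4.16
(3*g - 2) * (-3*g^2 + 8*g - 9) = -9*g^3 + 30*g^2 - 43*g + 18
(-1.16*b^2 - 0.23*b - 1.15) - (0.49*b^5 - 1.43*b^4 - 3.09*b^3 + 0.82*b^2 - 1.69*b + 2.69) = -0.49*b^5 + 1.43*b^4 + 3.09*b^3 - 1.98*b^2 + 1.46*b - 3.84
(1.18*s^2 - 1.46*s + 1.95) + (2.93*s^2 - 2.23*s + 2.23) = 4.11*s^2 - 3.69*s + 4.18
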